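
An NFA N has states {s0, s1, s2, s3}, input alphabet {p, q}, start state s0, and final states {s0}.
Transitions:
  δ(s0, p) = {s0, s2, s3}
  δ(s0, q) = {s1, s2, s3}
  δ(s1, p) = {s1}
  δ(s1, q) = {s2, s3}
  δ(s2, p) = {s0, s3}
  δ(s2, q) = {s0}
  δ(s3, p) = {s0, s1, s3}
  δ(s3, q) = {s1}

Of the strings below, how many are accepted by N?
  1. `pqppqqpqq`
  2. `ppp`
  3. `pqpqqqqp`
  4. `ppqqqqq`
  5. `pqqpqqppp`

`pqppqqpqq`: accepted
`ppp`: accepted
`pqpqqqqp`: accepted
`ppqqqqq`: accepted
`pqqpqqppp`: accepted

5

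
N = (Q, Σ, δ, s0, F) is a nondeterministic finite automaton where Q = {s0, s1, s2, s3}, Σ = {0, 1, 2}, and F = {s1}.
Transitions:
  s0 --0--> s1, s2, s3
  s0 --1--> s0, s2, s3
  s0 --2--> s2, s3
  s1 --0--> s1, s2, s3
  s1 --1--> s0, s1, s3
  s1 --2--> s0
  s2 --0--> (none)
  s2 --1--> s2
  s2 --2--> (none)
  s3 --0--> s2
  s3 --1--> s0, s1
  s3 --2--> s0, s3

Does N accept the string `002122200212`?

rejected

Start: {s0}
read 0: {s1, s2, s3}
read 0: {s1, s2, s3}
read 2: {s0, s3}
read 1: {s0, s1, s2, s3}
read 2: {s0, s2, s3}
read 2: {s0, s2, s3}
read 2: {s0, s2, s3}
read 0: {s1, s2, s3}
read 0: {s1, s2, s3}
read 2: {s0, s3}
read 1: {s0, s1, s2, s3}
read 2: {s0, s2, s3}
Reachable ∩ accepting = {} — empty.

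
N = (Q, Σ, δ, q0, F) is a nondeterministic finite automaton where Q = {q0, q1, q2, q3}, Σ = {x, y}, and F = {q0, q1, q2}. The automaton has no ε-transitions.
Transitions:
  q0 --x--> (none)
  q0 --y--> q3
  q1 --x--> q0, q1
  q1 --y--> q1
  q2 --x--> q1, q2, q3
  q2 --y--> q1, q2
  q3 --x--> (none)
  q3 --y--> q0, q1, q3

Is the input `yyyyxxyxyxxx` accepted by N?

accepted

Start: {q0}
read y: {q3}
read y: {q0, q1, q3}
read y: {q0, q1, q3}
read y: {q0, q1, q3}
read x: {q0, q1}
read x: {q0, q1}
read y: {q1, q3}
read x: {q0, q1}
read y: {q1, q3}
read x: {q0, q1}
read x: {q0, q1}
read x: {q0, q1}
Reachable ∩ accepting = {q0, q1} — nonempty.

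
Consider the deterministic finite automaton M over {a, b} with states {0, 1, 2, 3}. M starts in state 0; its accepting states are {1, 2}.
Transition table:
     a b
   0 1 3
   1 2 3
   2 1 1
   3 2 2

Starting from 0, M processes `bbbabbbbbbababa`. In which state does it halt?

2

0 --b--> 3
3 --b--> 2
2 --b--> 1
1 --a--> 2
2 --b--> 1
1 --b--> 3
3 --b--> 2
2 --b--> 1
1 --b--> 3
3 --b--> 2
2 --a--> 1
1 --b--> 3
3 --a--> 2
2 --b--> 1
1 --a--> 2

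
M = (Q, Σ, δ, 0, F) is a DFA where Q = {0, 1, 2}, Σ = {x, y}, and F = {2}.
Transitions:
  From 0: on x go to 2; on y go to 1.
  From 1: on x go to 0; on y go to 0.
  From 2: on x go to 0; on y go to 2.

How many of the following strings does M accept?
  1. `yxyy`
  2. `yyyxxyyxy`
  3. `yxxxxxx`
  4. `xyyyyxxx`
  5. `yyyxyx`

`yxyy`: rejected
`yyyxxyyxy`: rejected
`yxxxxxx`: accepted
`xyyyyxxx`: rejected
`yyyxyx`: rejected

1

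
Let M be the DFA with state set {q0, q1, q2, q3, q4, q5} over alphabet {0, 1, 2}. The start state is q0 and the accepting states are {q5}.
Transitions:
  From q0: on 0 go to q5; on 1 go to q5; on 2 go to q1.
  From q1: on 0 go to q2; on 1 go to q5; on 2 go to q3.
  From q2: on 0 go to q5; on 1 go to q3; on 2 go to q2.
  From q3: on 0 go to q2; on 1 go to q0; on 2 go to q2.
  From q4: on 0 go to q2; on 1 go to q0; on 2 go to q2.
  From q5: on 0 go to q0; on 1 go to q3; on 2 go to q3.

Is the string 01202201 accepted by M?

rejected

q0 --0--> q5
q5 --1--> q3
q3 --2--> q2
q2 --0--> q5
q5 --2--> q3
q3 --2--> q2
q2 --0--> q5
q5 --1--> q3
End in state q3, which is not an accepting state.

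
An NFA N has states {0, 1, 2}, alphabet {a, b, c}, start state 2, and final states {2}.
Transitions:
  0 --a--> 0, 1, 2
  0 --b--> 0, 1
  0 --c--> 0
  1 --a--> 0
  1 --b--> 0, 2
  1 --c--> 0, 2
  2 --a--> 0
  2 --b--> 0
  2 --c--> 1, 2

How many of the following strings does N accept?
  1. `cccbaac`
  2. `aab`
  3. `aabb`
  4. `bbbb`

4

`cccbaac`: accepted
`aab`: accepted
`aabb`: accepted
`bbbb`: accepted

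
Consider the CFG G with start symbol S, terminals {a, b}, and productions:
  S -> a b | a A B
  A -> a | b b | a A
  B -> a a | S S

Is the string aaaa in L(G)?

S ⇒ aAB ⇒ aaB ⇒ aaaa

yes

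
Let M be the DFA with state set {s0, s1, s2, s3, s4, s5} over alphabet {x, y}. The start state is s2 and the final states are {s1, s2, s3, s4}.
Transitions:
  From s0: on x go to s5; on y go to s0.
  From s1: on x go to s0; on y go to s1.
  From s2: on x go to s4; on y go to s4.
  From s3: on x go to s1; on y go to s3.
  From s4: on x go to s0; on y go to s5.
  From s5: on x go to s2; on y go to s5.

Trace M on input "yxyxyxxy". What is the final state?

s5

s2 --y--> s4
s4 --x--> s0
s0 --y--> s0
s0 --x--> s5
s5 --y--> s5
s5 --x--> s2
s2 --x--> s4
s4 --y--> s5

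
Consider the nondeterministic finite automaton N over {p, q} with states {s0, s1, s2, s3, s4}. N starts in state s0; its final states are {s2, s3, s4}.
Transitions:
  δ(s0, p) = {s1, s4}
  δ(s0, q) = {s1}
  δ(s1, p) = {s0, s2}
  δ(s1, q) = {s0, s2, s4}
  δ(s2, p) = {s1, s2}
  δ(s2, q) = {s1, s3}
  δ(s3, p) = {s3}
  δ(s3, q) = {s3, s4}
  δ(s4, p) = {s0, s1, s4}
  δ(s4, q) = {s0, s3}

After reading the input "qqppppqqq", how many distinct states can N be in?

Start: {s0}
read q: {s1}
read q: {s0, s2, s4}
read p: {s0, s1, s2, s4}
read p: {s0, s1, s2, s4}
read p: {s0, s1, s2, s4}
read p: {s0, s1, s2, s4}
read q: {s0, s1, s2, s3, s4}
read q: {s0, s1, s2, s3, s4}
read q: {s0, s1, s2, s3, s4}
Final reachable set {s0, s1, s2, s3, s4} has 5 states.

5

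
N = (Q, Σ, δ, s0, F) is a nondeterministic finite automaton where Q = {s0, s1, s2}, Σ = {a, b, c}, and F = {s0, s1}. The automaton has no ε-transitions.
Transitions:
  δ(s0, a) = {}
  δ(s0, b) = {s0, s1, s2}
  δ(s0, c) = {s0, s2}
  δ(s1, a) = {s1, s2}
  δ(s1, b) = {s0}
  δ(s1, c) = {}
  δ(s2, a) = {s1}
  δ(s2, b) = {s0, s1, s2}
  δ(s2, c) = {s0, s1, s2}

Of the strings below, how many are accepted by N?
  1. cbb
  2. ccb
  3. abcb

cbb: accepted
ccb: accepted
abcb: rejected

2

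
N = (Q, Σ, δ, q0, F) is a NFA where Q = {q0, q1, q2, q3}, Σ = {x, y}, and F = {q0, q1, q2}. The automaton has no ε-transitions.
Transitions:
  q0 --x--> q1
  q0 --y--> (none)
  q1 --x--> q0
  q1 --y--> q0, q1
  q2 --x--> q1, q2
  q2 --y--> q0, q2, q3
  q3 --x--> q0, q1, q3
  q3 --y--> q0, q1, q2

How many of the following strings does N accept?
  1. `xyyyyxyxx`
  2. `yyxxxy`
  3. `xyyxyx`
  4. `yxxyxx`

2

`xyyyyxyxx`: accepted
`yyxxxy`: rejected
`xyyxyx`: accepted
`yxxyxx`: rejected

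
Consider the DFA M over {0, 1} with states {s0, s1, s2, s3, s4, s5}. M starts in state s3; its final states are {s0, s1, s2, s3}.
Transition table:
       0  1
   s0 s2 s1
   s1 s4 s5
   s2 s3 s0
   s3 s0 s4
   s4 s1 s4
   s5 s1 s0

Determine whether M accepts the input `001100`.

accepted

s3 --0--> s0
s0 --0--> s2
s2 --1--> s0
s0 --1--> s1
s1 --0--> s4
s4 --0--> s1
End in state s1, which is an accepting state.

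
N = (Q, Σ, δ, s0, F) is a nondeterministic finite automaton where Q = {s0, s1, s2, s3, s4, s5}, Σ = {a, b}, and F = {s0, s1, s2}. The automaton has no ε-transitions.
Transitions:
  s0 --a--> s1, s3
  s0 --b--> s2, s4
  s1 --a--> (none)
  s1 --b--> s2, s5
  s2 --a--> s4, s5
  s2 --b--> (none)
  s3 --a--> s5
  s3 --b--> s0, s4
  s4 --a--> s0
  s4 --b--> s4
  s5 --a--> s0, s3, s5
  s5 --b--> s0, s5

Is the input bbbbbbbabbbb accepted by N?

rejected

Start: {s0}
read b: {s2, s4}
read b: {s4}
read b: {s4}
read b: {s4}
read b: {s4}
read b: {s4}
read b: {s4}
read a: {s0}
read b: {s2, s4}
read b: {s4}
read b: {s4}
read b: {s4}
Reachable ∩ accepting = {} — empty.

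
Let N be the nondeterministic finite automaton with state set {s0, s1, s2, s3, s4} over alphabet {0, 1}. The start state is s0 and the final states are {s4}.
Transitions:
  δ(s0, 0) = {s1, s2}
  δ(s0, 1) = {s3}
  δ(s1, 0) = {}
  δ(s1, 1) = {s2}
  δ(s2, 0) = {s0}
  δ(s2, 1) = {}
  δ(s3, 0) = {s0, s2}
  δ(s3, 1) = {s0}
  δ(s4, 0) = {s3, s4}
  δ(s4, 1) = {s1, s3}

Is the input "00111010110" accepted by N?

rejected

Start: {s0}
read 0: {s1, s2}
read 0: {s0}
read 1: {s3}
read 1: {s0}
read 1: {s3}
read 0: {s0, s2}
read 1: {s3}
read 0: {s0, s2}
read 1: {s3}
read 1: {s0}
read 0: {s1, s2}
Reachable ∩ accepting = {} — empty.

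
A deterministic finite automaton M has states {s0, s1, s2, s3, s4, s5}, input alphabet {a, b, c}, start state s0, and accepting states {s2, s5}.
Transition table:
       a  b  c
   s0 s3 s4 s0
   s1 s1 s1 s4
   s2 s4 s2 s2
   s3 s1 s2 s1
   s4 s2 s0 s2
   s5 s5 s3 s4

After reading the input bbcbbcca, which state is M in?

s0 --b--> s4
s4 --b--> s0
s0 --c--> s0
s0 --b--> s4
s4 --b--> s0
s0 --c--> s0
s0 --c--> s0
s0 --a--> s3

s3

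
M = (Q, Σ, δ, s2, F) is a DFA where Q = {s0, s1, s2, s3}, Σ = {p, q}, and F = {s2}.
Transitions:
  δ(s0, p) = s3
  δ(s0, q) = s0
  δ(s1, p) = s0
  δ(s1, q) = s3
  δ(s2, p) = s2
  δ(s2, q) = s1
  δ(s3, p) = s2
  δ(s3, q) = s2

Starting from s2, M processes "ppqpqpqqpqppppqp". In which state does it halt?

s2 --p--> s2
s2 --p--> s2
s2 --q--> s1
s1 --p--> s0
s0 --q--> s0
s0 --p--> s3
s3 --q--> s2
s2 --q--> s1
s1 --p--> s0
s0 --q--> s0
s0 --p--> s3
s3 --p--> s2
s2 --p--> s2
s2 --p--> s2
s2 --q--> s1
s1 --p--> s0

s0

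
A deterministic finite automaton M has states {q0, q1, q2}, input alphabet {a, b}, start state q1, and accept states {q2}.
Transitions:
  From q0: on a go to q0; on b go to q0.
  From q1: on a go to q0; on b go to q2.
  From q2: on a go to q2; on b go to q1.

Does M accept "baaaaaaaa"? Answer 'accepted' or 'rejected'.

accepted

q1 --b--> q2
q2 --a--> q2
q2 --a--> q2
q2 --a--> q2
q2 --a--> q2
q2 --a--> q2
q2 --a--> q2
q2 --a--> q2
q2 --a--> q2
End in state q2, which is an accepting state.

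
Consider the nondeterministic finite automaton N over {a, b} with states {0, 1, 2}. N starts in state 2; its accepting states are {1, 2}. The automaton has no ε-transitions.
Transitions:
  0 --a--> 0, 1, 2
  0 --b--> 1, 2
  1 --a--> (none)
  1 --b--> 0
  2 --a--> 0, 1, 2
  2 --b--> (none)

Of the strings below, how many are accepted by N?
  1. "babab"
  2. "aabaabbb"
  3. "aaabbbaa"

2

"babab": rejected
"aabaabbb": accepted
"aaabbbaa": accepted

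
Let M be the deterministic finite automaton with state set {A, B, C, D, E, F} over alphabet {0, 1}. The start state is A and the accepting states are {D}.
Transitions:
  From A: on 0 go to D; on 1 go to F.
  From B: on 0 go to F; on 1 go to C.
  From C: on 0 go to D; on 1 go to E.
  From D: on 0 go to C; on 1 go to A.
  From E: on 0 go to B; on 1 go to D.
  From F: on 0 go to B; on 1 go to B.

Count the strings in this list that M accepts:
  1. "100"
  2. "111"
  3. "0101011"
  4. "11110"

"100": rejected
"111": rejected
"0101011": rejected
"11110": rejected

0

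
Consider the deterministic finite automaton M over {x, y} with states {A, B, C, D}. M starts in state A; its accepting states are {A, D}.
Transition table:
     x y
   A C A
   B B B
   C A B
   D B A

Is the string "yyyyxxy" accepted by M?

A --y--> A
A --y--> A
A --y--> A
A --y--> A
A --x--> C
C --x--> A
A --y--> A
End in state A, which is an accepting state.

accepted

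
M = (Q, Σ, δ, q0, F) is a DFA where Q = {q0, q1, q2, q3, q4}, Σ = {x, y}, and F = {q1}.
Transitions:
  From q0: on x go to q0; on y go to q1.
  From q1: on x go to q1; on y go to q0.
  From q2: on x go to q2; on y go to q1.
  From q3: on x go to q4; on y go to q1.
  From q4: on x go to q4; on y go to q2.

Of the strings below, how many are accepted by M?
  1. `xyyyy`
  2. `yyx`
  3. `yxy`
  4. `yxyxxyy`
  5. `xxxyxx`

`xyyyy`: rejected
`yyx`: rejected
`yxy`: rejected
`yxyxxyy`: rejected
`xxxyxx`: accepted

1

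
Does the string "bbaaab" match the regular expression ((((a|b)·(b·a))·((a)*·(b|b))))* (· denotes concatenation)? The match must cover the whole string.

yes

Split into 1 piece bbaaab; each matches (((a|b)·(b·a))·((a)*·(b|b))).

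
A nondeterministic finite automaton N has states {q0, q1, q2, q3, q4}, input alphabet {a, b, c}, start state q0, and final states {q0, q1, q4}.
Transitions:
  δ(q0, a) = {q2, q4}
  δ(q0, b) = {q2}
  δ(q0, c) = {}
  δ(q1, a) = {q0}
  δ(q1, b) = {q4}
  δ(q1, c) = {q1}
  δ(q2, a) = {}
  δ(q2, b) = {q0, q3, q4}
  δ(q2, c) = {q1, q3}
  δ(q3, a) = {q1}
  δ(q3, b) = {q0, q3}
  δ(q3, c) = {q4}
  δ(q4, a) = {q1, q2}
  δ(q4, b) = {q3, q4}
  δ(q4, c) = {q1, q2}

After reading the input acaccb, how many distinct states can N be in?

Start: {q0}
read a: {q2, q4}
read c: {q1, q2, q3}
read a: {q0, q1}
read c: {q1}
read c: {q1}
read b: {q4}
Final reachable set {q4} has 1 state.

1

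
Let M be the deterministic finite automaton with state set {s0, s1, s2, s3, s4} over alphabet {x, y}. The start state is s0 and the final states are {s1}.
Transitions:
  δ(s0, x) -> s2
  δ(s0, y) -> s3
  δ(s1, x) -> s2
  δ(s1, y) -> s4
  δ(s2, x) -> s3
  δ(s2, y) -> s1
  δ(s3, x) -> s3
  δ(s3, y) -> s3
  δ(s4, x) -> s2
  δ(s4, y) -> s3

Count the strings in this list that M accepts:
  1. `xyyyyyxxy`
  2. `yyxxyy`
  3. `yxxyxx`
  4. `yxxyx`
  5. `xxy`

0

`xyyyyyxxy`: rejected
`yyxxyy`: rejected
`yxxyxx`: rejected
`yxxyx`: rejected
`xxy`: rejected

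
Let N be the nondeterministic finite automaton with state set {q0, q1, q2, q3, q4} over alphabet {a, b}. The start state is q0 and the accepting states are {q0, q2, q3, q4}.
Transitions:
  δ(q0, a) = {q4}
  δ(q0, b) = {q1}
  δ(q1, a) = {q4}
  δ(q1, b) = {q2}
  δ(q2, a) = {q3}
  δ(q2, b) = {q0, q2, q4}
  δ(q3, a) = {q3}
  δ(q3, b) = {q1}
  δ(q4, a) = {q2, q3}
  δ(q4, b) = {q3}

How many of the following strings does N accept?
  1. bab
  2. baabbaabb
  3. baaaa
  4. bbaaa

4

bab: accepted
baabbaabb: accepted
baaaa: accepted
bbaaa: accepted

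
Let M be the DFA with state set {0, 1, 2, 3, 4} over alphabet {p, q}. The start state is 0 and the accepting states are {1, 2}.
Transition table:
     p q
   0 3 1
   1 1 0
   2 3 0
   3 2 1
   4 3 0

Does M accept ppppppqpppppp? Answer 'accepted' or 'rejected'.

accepted

0 --p--> 3
3 --p--> 2
2 --p--> 3
3 --p--> 2
2 --p--> 3
3 --p--> 2
2 --q--> 0
0 --p--> 3
3 --p--> 2
2 --p--> 3
3 --p--> 2
2 --p--> 3
3 --p--> 2
End in state 2, which is an accepting state.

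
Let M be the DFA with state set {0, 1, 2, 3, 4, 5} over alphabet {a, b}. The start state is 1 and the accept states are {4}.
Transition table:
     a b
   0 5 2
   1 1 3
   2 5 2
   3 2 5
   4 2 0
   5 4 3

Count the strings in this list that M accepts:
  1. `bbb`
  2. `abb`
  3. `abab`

0

`bbb`: rejected
`abb`: rejected
`abab`: rejected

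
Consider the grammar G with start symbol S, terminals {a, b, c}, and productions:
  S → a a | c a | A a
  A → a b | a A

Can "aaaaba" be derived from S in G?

S ⇒ Aa ⇒ aAa ⇒ aaAa ⇒ aaaAa ⇒ aaaaba

yes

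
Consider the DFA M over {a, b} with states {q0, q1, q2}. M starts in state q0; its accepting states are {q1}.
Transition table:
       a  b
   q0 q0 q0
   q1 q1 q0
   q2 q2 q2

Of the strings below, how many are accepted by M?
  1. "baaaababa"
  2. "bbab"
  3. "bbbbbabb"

0

"baaaababa": rejected
"bbab": rejected
"bbbbbabb": rejected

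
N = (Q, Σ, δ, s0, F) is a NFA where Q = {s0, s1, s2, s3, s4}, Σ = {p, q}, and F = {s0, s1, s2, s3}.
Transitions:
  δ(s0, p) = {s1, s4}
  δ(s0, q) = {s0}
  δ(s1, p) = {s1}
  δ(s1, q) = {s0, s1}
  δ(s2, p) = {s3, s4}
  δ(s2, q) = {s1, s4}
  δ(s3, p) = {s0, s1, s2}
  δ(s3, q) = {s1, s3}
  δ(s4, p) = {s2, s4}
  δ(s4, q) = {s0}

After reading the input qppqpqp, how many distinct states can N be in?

Start: {s0}
read q: {s0}
read p: {s1, s4}
read p: {s1, s2, s4}
read q: {s0, s1, s4}
read p: {s1, s2, s4}
read q: {s0, s1, s4}
read p: {s1, s2, s4}
Final reachable set {s1, s2, s4} has 3 states.

3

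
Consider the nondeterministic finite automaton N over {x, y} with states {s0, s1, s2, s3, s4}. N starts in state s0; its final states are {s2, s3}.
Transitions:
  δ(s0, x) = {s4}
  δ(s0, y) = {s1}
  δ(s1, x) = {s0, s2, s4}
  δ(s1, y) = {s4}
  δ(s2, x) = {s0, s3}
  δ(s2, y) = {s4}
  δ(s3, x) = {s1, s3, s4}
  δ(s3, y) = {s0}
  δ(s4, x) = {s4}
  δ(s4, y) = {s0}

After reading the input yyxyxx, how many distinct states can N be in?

1

Start: {s0}
read y: {s1}
read y: {s4}
read x: {s4}
read y: {s0}
read x: {s4}
read x: {s4}
Final reachable set {s4} has 1 state.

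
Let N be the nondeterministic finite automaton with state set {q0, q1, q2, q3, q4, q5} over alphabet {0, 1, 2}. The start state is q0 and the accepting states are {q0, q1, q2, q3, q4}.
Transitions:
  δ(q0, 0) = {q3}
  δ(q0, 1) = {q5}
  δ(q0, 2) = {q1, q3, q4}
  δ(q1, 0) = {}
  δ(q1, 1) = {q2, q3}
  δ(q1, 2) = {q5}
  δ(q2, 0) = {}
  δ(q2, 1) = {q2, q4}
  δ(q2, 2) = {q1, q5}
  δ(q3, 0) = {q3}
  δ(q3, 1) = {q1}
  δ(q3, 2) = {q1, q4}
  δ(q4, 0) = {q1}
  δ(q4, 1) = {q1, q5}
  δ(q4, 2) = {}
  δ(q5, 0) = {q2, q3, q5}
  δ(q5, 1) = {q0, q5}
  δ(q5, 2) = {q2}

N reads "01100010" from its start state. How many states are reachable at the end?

0

Start: {q0}
read 0: {q3}
read 1: {q1}
read 1: {q2, q3}
read 0: {q3}
read 0: {q3}
read 0: {q3}
read 1: {q1}
read 0: {}
Final reachable set {} has 0 states.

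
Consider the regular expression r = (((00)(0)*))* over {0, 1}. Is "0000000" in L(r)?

Split into 3 pieces 00 · 00 · 000; each matches ((00)(0)*).

yes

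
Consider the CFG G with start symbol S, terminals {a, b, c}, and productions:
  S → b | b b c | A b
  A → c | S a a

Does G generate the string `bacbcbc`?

no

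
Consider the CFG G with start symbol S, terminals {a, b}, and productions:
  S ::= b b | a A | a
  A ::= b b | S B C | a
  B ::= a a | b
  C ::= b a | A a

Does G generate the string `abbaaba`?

S ⇒ aA ⇒ aSBC ⇒ abbBC ⇒ abbaaC ⇒ abbaaba

yes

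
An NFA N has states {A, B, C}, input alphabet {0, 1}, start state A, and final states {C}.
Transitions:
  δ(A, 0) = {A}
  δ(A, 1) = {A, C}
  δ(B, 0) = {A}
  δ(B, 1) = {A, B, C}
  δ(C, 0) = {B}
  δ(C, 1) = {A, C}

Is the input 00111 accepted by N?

accepted

Start: {A}
read 0: {A}
read 0: {A}
read 1: {A, C}
read 1: {A, C}
read 1: {A, C}
Reachable ∩ accepting = {C} — nonempty.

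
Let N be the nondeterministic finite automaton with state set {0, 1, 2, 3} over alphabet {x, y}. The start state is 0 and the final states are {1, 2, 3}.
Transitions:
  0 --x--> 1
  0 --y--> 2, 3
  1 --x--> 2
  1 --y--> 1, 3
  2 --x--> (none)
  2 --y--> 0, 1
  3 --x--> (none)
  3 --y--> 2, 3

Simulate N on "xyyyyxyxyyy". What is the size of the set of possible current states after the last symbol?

Start: {0}
read x: {1}
read y: {1, 3}
read y: {1, 2, 3}
read y: {0, 1, 2, 3}
read y: {0, 1, 2, 3}
read x: {1, 2}
read y: {0, 1, 3}
read x: {1, 2}
read y: {0, 1, 3}
read y: {1, 2, 3}
read y: {0, 1, 2, 3}
Final reachable set {0, 1, 2, 3} has 4 states.

4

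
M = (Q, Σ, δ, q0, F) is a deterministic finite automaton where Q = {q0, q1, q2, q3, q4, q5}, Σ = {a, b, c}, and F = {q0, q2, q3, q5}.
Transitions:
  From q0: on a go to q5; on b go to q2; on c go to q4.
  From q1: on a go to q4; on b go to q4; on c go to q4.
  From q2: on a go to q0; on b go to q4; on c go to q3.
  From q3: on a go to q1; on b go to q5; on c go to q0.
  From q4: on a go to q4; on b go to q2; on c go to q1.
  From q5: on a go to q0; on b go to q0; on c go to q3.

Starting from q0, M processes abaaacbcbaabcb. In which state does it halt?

q2

q0 --a--> q5
q5 --b--> q0
q0 --a--> q5
q5 --a--> q0
q0 --a--> q5
q5 --c--> q3
q3 --b--> q5
q5 --c--> q3
q3 --b--> q5
q5 --a--> q0
q0 --a--> q5
q5 --b--> q0
q0 --c--> q4
q4 --b--> q2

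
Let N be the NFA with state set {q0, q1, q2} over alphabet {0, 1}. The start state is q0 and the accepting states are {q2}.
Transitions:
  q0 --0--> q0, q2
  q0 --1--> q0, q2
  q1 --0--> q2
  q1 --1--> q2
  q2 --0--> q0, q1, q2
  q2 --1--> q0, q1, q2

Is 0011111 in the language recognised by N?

Start: {q0}
read 0: {q0, q2}
read 0: {q0, q1, q2}
read 1: {q0, q1, q2}
read 1: {q0, q1, q2}
read 1: {q0, q1, q2}
read 1: {q0, q1, q2}
read 1: {q0, q1, q2}
Reachable ∩ accepting = {q2} — nonempty.

accepted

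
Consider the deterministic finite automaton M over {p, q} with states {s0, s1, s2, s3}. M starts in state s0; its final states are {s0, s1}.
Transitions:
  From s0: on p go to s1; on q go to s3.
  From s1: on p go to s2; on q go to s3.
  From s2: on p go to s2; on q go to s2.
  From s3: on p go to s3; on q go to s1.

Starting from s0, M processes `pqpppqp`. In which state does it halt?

s2

s0 --p--> s1
s1 --q--> s3
s3 --p--> s3
s3 --p--> s3
s3 --p--> s3
s3 --q--> s1
s1 --p--> s2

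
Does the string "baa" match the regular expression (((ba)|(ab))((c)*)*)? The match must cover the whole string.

no

No split of baa into u·v has ((ba)|(ab)) matching u and ((c)*)* matching v.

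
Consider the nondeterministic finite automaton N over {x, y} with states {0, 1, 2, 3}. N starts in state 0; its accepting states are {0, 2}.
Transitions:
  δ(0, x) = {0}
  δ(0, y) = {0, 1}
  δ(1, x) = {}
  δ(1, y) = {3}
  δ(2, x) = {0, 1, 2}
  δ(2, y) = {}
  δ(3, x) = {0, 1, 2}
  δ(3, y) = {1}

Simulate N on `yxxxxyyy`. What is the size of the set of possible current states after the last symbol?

Start: {0}
read y: {0, 1}
read x: {0}
read x: {0}
read x: {0}
read x: {0}
read y: {0, 1}
read y: {0, 1, 3}
read y: {0, 1, 3}
Final reachable set {0, 1, 3} has 3 states.

3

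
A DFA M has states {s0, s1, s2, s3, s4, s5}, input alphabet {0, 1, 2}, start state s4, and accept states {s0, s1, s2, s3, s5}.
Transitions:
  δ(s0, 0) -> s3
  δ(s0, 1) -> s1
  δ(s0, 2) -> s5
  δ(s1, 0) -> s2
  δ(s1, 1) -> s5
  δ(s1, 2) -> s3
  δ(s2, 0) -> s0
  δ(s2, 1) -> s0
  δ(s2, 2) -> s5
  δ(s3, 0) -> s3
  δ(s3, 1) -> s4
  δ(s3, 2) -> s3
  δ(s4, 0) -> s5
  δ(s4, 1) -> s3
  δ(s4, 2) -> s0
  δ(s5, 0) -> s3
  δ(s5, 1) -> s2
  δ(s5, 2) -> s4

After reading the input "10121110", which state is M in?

s0

s4 --1--> s3
s3 --0--> s3
s3 --1--> s4
s4 --2--> s0
s0 --1--> s1
s1 --1--> s5
s5 --1--> s2
s2 --0--> s0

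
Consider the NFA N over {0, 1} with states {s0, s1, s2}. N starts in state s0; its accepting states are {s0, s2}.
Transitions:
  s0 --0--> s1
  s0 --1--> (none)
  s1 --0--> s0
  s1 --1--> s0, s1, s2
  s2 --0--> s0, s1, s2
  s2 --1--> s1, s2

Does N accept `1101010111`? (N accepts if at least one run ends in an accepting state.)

rejected

Start: {s0}
read 1: {}
The reachable set is empty and stays empty for the remaining 9 symbols.
Reachable ∩ accepting = {} — empty.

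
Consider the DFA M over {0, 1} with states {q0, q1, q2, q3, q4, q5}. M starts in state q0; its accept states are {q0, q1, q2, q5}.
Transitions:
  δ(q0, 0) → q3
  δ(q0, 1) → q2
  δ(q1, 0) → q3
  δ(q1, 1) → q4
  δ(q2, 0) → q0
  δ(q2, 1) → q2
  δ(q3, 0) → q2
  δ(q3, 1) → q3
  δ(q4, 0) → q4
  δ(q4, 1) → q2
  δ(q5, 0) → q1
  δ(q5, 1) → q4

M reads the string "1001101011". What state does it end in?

q0 --1--> q2
q2 --0--> q0
q0 --0--> q3
q3 --1--> q3
q3 --1--> q3
q3 --0--> q2
q2 --1--> q2
q2 --0--> q0
q0 --1--> q2
q2 --1--> q2

q2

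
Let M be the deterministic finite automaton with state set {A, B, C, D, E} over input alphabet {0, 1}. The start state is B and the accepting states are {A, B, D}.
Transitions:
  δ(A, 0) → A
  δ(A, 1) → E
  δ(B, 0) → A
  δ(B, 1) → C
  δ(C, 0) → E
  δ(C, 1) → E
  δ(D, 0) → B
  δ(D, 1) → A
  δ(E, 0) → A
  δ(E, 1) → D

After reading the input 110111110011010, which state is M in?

E

B --1--> C
C --1--> E
E --0--> A
A --1--> E
E --1--> D
D --1--> A
A --1--> E
E --1--> D
D --0--> B
B --0--> A
A --1--> E
E --1--> D
D --0--> B
B --1--> C
C --0--> E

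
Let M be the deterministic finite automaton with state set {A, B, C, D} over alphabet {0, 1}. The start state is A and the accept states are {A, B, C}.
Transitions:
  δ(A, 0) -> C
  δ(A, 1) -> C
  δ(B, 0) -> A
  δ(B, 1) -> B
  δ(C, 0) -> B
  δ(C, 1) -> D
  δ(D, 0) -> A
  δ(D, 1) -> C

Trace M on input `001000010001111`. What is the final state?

C

A --0--> C
C --0--> B
B --1--> B
B --0--> A
A --0--> C
C --0--> B
B --0--> A
A --1--> C
C --0--> B
B --0--> A
A --0--> C
C --1--> D
D --1--> C
C --1--> D
D --1--> C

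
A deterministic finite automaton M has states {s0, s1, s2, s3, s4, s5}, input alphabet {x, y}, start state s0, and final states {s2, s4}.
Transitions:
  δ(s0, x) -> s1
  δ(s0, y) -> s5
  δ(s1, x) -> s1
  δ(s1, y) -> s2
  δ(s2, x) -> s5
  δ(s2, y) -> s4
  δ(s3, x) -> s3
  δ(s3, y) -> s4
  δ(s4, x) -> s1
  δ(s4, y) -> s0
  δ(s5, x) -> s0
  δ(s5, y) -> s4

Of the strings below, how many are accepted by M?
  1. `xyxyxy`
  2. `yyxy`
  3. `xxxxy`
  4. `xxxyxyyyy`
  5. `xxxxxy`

`xyxyxy`: accepted
`yyxy`: accepted
`xxxxy`: accepted
`xxxyxyyyy`: accepted
`xxxxxy`: accepted

5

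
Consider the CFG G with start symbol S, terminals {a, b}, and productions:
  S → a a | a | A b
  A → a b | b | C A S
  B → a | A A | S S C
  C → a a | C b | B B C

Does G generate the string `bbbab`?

no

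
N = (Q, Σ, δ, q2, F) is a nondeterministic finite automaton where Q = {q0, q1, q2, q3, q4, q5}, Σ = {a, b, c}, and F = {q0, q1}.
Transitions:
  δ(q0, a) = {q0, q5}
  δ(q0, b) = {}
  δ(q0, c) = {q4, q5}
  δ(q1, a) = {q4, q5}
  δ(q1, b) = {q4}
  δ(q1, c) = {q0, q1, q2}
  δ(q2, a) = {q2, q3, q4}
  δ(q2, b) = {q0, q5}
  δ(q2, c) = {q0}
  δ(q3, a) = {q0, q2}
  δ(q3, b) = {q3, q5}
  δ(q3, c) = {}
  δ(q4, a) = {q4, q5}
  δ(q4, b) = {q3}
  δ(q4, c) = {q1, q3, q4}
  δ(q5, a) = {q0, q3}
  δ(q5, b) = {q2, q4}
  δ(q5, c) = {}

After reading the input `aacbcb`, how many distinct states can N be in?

Start: {q2}
read a: {q2, q3, q4}
read a: {q0, q2, q3, q4, q5}
read c: {q0, q1, q3, q4, q5}
read b: {q2, q3, q4, q5}
read c: {q0, q1, q3, q4}
read b: {q3, q4, q5}
Final reachable set {q3, q4, q5} has 3 states.

3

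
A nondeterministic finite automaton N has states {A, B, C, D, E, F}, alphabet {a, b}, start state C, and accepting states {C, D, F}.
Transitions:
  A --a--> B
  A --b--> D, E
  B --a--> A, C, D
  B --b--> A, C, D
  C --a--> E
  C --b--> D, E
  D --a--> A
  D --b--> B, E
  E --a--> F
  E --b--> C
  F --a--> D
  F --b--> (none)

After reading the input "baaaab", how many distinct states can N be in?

Start: {C}
read b: {D, E}
read a: {A, F}
read a: {B, D}
read a: {A, C, D}
read a: {A, B, E}
read b: {A, C, D, E}
Final reachable set {A, C, D, E} has 4 states.

4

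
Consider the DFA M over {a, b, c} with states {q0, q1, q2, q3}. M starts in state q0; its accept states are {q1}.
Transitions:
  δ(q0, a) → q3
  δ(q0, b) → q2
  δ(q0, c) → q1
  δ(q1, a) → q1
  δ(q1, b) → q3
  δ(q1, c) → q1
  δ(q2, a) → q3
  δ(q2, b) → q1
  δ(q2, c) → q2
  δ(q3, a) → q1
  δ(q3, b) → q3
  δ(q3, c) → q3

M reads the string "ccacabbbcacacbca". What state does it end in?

q0 --c--> q1
q1 --c--> q1
q1 --a--> q1
q1 --c--> q1
q1 --a--> q1
q1 --b--> q3
q3 --b--> q3
q3 --b--> q3
q3 --c--> q3
q3 --a--> q1
q1 --c--> q1
q1 --a--> q1
q1 --c--> q1
q1 --b--> q3
q3 --c--> q3
q3 --a--> q1

q1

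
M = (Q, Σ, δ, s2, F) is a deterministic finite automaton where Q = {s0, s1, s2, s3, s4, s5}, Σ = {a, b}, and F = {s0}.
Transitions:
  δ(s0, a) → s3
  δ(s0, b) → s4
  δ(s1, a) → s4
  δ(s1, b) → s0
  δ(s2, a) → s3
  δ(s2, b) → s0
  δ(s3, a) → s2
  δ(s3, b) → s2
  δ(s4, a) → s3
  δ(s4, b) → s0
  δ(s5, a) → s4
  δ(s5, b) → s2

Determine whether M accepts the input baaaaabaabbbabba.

s2 --b--> s0
s0 --a--> s3
s3 --a--> s2
s2 --a--> s3
s3 --a--> s2
s2 --a--> s3
s3 --b--> s2
s2 --a--> s3
s3 --a--> s2
s2 --b--> s0
s0 --b--> s4
s4 --b--> s0
s0 --a--> s3
s3 --b--> s2
s2 --b--> s0
s0 --a--> s3
End in state s3, which is not an accepting state.

rejected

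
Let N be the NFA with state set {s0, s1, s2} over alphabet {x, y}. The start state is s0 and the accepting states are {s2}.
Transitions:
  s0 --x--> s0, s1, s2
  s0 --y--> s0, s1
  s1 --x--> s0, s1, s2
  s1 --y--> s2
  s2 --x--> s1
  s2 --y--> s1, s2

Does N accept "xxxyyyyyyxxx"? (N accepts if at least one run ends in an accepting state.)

accepted

Start: {s0}
read x: {s0, s1, s2}
read x: {s0, s1, s2}
read x: {s0, s1, s2}
read y: {s0, s1, s2}
read y: {s0, s1, s2}
read y: {s0, s1, s2}
read y: {s0, s1, s2}
read y: {s0, s1, s2}
read y: {s0, s1, s2}
read x: {s0, s1, s2}
read x: {s0, s1, s2}
read x: {s0, s1, s2}
Reachable ∩ accepting = {s2} — nonempty.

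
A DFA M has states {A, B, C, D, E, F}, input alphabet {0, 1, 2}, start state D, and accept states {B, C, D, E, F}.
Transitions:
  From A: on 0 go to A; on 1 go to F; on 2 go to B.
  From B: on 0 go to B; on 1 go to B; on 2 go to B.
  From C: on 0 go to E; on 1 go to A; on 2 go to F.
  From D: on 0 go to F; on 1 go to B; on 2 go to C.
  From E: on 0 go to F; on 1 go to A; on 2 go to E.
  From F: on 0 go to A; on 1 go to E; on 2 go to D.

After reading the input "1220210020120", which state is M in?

D --1--> B
B --2--> B
B --2--> B
B --0--> B
B --2--> B
B --1--> B
B --0--> B
B --0--> B
B --2--> B
B --0--> B
B --1--> B
B --2--> B
B --0--> B

B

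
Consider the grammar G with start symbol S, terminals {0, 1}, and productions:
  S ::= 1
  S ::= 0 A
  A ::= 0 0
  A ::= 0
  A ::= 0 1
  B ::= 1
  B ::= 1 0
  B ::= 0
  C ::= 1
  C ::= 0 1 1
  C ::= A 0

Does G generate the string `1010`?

no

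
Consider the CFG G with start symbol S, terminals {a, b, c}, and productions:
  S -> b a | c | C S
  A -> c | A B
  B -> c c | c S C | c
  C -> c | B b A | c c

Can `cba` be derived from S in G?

S ⇒ CS ⇒ cS ⇒ cba

yes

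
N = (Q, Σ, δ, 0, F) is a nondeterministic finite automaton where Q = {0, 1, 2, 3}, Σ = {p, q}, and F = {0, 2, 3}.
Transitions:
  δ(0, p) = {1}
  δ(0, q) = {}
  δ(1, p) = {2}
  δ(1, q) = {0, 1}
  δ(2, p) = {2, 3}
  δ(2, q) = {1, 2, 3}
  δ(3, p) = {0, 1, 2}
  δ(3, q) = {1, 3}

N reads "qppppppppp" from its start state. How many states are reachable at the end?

Start: {0}
read q: {}
The reachable set is empty and stays empty for the remaining 9 symbols.
Final reachable set {} has 0 states.

0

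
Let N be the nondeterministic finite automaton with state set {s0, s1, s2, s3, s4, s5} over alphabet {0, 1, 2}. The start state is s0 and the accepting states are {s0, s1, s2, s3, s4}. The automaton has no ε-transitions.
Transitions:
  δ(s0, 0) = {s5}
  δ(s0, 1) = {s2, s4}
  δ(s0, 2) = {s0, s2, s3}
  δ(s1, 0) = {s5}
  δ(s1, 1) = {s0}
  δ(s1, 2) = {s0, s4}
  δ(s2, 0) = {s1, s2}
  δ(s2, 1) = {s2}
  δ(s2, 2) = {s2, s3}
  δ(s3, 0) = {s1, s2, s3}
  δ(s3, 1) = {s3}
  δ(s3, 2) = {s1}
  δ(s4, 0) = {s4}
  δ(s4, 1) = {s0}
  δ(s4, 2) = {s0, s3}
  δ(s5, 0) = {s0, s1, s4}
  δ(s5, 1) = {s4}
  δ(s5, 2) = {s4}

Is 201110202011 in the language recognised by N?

Start: {s0}
read 2: {s0, s2, s3}
read 0: {s1, s2, s3, s5}
read 1: {s0, s2, s3, s4}
read 1: {s0, s2, s3, s4}
read 1: {s0, s2, s3, s4}
read 0: {s1, s2, s3, s4, s5}
read 2: {s0, s1, s2, s3, s4}
read 0: {s1, s2, s3, s4, s5}
read 2: {s0, s1, s2, s3, s4}
read 0: {s1, s2, s3, s4, s5}
read 1: {s0, s2, s3, s4}
read 1: {s0, s2, s3, s4}
Reachable ∩ accepting = {s0, s2, s3, s4} — nonempty.

accepted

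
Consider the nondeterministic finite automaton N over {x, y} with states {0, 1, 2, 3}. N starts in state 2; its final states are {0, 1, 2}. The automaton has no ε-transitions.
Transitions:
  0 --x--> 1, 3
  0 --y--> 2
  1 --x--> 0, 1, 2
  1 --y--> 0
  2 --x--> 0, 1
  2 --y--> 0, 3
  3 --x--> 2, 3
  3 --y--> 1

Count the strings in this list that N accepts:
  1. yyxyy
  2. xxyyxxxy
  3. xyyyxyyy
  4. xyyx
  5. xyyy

5

yyxyy: accepted
xxyyxxxy: accepted
xyyyxyyy: accepted
xyyx: accepted
xyyy: accepted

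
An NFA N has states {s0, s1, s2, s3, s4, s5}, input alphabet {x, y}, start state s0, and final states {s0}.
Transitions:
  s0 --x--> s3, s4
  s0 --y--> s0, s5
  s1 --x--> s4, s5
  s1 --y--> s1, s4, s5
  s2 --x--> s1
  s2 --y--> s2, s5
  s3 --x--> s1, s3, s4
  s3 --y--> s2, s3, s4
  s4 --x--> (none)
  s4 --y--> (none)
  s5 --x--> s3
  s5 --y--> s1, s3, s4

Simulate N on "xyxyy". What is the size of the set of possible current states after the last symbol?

Start: {s0}
read x: {s3, s4}
read y: {s2, s3, s4}
read x: {s1, s3, s4}
read y: {s1, s2, s3, s4, s5}
read y: {s1, s2, s3, s4, s5}
Final reachable set {s1, s2, s3, s4, s5} has 5 states.

5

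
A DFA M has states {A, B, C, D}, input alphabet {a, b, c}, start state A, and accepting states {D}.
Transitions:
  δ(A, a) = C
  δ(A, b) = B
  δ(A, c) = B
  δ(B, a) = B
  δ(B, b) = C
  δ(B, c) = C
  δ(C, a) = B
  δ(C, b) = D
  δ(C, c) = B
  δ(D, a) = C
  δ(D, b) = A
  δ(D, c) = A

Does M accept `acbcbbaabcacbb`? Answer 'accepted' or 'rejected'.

rejected

A --a--> C
C --c--> B
B --b--> C
C --c--> B
B --b--> C
C --b--> D
D --a--> C
C --a--> B
B --b--> C
C --c--> B
B --a--> B
B --c--> C
C --b--> D
D --b--> A
End in state A, which is not an accepting state.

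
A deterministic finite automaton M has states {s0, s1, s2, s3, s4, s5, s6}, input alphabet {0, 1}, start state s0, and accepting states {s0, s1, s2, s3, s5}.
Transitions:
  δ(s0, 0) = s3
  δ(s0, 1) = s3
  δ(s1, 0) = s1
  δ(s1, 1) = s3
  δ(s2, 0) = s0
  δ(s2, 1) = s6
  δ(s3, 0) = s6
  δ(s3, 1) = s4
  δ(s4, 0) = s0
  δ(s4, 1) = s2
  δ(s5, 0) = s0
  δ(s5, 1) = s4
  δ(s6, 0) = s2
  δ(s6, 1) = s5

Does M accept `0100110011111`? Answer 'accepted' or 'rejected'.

s0 --0--> s3
s3 --1--> s4
s4 --0--> s0
s0 --0--> s3
s3 --1--> s4
s4 --1--> s2
s2 --0--> s0
s0 --0--> s3
s3 --1--> s4
s4 --1--> s2
s2 --1--> s6
s6 --1--> s5
s5 --1--> s4
End in state s4, which is not an accepting state.

rejected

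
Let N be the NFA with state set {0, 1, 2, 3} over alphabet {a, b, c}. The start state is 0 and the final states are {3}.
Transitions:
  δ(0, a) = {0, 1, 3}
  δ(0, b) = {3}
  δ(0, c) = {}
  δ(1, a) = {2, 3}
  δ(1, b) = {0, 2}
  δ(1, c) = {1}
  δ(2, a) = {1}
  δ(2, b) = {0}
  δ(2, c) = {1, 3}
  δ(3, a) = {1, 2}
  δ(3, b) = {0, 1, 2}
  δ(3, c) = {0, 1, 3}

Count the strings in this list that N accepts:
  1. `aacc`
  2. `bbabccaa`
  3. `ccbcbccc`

`aacc`: accepted
`bbabccaa`: accepted
`ccbcbccc`: rejected

2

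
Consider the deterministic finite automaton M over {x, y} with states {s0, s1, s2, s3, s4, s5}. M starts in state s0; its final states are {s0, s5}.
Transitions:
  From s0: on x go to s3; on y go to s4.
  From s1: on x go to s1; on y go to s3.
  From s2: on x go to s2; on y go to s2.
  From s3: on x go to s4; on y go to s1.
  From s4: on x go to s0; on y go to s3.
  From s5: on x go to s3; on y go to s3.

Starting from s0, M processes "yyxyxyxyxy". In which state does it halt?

s3

s0 --y--> s4
s4 --y--> s3
s3 --x--> s4
s4 --y--> s3
s3 --x--> s4
s4 --y--> s3
s3 --x--> s4
s4 --y--> s3
s3 --x--> s4
s4 --y--> s3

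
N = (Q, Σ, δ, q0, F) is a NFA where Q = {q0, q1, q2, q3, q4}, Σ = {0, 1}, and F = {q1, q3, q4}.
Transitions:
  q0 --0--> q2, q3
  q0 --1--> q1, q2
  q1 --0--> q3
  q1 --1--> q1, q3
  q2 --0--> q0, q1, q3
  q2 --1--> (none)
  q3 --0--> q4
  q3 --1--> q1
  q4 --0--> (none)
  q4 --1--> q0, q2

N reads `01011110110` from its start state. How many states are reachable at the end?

4

Start: {q0}
read 0: {q2, q3}
read 1: {q1}
read 0: {q3}
read 1: {q1}
read 1: {q1, q3}
read 1: {q1, q3}
read 1: {q1, q3}
read 0: {q3, q4}
read 1: {q0, q1, q2}
read 1: {q1, q2, q3}
read 0: {q0, q1, q3, q4}
Final reachable set {q0, q1, q3, q4} has 4 states.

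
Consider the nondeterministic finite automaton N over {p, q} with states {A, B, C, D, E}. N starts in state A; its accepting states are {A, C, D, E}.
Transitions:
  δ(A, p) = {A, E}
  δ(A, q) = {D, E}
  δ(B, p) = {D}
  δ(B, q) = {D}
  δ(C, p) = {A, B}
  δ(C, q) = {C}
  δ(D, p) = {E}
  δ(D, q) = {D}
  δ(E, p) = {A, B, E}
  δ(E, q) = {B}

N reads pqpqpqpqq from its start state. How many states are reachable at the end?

2

Start: {A}
read p: {A, E}
read q: {B, D, E}
read p: {A, B, D, E}
read q: {B, D, E}
read p: {A, B, D, E}
read q: {B, D, E}
read p: {A, B, D, E}
read q: {B, D, E}
read q: {B, D}
Final reachable set {B, D} has 2 states.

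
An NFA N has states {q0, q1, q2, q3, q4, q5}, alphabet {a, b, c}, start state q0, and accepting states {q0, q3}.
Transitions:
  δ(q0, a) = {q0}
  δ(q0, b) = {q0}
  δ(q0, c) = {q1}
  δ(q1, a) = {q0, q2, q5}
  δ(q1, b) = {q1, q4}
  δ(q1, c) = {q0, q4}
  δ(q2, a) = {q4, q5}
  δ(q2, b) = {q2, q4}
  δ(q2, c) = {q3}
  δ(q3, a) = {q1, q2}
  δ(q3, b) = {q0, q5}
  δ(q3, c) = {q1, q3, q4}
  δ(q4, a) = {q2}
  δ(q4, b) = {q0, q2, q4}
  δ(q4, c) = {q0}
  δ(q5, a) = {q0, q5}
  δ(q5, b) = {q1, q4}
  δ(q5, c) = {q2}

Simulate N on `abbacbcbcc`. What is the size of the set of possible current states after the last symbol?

4

Start: {q0}
read a: {q0}
read b: {q0}
read b: {q0}
read a: {q0}
read c: {q1}
read b: {q1, q4}
read c: {q0, q4}
read b: {q0, q2, q4}
read c: {q0, q1, q3}
read c: {q0, q1, q3, q4}
Final reachable set {q0, q1, q3, q4} has 4 states.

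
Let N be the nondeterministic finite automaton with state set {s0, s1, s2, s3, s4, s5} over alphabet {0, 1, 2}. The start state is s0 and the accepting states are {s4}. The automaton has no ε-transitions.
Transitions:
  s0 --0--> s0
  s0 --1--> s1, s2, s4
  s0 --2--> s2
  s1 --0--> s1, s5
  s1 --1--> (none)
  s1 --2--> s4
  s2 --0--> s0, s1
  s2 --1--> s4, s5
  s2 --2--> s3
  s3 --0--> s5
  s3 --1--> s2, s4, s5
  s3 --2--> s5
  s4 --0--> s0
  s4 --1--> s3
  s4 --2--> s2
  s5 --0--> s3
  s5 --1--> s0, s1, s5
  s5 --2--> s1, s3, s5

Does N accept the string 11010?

Start: {s0}
read 1: {s1, s2, s4}
read 1: {s3, s4, s5}
read 0: {s0, s3, s5}
read 1: {s0, s1, s2, s4, s5}
read 0: {s0, s1, s3, s5}
Reachable ∩ accepting = {} — empty.

rejected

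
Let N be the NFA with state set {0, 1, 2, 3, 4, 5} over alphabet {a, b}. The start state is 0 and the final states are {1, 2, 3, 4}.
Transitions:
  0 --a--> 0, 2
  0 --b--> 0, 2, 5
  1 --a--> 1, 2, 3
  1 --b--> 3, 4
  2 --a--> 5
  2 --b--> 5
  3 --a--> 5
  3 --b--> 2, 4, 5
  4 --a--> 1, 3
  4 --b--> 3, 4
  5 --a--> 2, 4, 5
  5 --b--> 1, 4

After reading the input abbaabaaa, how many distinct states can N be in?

6

Start: {0}
read a: {0, 2}
read b: {0, 2, 5}
read b: {0, 1, 2, 4, 5}
read a: {0, 1, 2, 3, 4, 5}
read a: {0, 1, 2, 3, 4, 5}
read b: {0, 1, 2, 3, 4, 5}
read a: {0, 1, 2, 3, 4, 5}
read a: {0, 1, 2, 3, 4, 5}
read a: {0, 1, 2, 3, 4, 5}
Final reachable set {0, 1, 2, 3, 4, 5} has 6 states.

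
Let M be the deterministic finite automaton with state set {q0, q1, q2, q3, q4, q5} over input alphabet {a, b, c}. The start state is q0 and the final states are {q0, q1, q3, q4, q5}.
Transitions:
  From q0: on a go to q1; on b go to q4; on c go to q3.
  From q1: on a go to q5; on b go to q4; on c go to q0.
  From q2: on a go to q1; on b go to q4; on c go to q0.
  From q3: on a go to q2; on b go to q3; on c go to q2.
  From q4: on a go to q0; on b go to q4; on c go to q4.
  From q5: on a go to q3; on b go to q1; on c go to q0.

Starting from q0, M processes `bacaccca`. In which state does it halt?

q0 --b--> q4
q4 --a--> q0
q0 --c--> q3
q3 --a--> q2
q2 --c--> q0
q0 --c--> q3
q3 --c--> q2
q2 --a--> q1

q1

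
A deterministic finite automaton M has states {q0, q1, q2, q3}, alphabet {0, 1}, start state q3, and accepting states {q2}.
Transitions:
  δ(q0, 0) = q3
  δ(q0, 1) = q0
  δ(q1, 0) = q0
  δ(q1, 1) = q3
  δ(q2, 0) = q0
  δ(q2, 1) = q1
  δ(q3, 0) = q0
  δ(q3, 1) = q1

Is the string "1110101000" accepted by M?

q3 --1--> q1
q1 --1--> q3
q3 --1--> q1
q1 --0--> q0
q0 --1--> q0
q0 --0--> q3
q3 --1--> q1
q1 --0--> q0
q0 --0--> q3
q3 --0--> q0
End in state q0, which is not an accepting state.

rejected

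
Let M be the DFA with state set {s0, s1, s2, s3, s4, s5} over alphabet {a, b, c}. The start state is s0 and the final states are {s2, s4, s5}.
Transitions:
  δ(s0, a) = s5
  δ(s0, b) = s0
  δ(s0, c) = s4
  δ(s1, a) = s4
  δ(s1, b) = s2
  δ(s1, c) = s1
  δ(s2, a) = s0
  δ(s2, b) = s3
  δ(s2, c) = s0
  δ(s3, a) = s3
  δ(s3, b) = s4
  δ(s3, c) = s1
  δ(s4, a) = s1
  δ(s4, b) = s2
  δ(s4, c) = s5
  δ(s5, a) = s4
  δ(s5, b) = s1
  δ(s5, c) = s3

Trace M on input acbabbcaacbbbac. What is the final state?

s1

s0 --a--> s5
s5 --c--> s3
s3 --b--> s4
s4 --a--> s1
s1 --b--> s2
s2 --b--> s3
s3 --c--> s1
s1 --a--> s4
s4 --a--> s1
s1 --c--> s1
s1 --b--> s2
s2 --b--> s3
s3 --b--> s4
s4 --a--> s1
s1 --c--> s1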